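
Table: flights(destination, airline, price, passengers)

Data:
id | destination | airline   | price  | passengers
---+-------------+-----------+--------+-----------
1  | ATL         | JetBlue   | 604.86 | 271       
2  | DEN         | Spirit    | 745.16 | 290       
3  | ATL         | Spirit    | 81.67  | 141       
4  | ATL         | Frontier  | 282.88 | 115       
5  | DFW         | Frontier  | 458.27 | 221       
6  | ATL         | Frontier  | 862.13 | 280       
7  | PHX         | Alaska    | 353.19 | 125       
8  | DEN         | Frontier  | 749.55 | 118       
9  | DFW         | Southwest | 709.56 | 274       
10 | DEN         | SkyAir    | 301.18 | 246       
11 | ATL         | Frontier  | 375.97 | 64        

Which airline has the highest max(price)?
SELECT airline, MAX(price) as val
FROM flights
GROUP BY airline
ORDER BY val DESC
LIMIT 1

Result: Frontier with max(price) = 862.13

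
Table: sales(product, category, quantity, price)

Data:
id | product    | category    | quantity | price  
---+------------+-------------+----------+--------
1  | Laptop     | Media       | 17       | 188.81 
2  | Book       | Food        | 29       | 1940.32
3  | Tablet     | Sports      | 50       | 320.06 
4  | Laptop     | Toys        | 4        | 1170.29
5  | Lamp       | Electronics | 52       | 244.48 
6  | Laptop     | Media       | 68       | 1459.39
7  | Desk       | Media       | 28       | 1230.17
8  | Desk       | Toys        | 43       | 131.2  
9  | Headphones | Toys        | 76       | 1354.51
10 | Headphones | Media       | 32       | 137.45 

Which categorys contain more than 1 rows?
SELECT category, COUNT(*) as cnt
FROM sales
GROUP BY category
HAVING COUNT(*) > 1

Result:
  Media: 4
  Toys: 3

Note: HAVING filters groups after aggregation, WHERE filters rows before.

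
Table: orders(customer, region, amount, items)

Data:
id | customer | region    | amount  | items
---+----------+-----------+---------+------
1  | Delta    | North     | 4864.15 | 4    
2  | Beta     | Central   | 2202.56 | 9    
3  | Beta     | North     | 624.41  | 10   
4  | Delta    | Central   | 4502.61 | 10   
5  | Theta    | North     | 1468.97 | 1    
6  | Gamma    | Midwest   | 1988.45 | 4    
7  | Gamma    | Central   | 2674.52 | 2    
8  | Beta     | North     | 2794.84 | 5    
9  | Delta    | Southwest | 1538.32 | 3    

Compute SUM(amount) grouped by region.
SELECT region, SUM(amount) as result
FROM orders
GROUP BY region

Result:
  Central: 9379.69
  Midwest: 1988.45
  North: 9752.37
  Southwest: 1538.32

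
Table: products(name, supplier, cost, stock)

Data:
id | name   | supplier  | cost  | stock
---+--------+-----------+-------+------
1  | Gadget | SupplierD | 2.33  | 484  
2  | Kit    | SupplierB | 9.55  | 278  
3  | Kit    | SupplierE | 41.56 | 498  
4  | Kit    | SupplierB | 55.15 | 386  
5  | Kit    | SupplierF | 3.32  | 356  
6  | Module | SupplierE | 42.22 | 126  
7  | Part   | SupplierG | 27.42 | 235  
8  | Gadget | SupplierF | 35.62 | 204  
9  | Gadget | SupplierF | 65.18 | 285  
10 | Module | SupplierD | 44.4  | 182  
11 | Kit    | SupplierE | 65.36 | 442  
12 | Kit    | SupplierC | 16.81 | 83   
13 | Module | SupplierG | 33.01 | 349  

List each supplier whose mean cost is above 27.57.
SELECT supplier, AVG(cost)
FROM products
GROUP BY supplier
HAVING AVG(cost) > 27.57

Result:
  SupplierB: avg=32.35
  SupplierE: avg=49.71
  SupplierF: avg=34.71
  SupplierG: avg=30.22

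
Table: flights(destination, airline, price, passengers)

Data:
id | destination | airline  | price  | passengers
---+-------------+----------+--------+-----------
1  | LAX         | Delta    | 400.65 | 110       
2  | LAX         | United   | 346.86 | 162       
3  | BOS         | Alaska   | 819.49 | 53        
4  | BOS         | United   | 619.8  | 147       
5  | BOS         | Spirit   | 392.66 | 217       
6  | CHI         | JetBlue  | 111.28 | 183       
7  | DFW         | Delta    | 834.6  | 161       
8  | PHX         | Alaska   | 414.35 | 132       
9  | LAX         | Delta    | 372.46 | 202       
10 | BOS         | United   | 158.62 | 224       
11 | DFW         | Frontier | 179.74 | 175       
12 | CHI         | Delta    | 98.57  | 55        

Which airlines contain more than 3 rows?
SELECT airline, COUNT(*) as cnt
FROM flights
GROUP BY airline
HAVING COUNT(*) > 3

Result:
  Delta: 4

Note: HAVING filters groups after aggregation, WHERE filters rows before.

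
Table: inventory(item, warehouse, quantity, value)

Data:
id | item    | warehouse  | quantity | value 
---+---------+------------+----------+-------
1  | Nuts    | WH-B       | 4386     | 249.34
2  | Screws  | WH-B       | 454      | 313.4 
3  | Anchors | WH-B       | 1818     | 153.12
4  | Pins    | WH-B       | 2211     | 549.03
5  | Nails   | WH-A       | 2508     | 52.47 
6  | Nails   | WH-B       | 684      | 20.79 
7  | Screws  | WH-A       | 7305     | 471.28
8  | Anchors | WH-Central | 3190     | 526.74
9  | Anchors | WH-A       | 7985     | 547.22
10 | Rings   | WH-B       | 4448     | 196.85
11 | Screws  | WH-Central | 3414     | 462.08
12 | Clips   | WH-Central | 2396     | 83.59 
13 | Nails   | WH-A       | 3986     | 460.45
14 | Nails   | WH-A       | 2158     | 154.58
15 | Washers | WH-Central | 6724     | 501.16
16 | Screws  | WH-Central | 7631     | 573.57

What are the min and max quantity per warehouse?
SELECT warehouse, MIN(quantity), MAX(quantity)
FROM inventory
GROUP BY warehouse

Result:
  WH-A: min=2158, max=7985
  WH-B: min=454, max=4448
  WH-Central: min=2396, max=7631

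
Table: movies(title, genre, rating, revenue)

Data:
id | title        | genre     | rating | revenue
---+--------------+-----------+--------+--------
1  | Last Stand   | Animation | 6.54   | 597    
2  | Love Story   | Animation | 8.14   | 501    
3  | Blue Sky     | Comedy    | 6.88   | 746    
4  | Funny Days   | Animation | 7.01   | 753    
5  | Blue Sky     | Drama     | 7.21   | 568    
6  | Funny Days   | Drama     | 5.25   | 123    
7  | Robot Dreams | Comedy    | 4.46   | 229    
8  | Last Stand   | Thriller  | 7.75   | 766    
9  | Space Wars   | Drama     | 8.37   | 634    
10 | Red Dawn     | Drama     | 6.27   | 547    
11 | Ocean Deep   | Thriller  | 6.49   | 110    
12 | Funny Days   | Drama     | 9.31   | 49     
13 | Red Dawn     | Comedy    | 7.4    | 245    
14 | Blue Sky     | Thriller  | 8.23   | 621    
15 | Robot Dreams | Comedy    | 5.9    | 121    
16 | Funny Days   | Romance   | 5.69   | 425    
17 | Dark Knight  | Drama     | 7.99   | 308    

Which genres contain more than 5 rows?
SELECT genre, COUNT(*) as cnt
FROM movies
GROUP BY genre
HAVING COUNT(*) > 5

Result:
  Drama: 6

Note: HAVING filters groups after aggregation, WHERE filters rows before.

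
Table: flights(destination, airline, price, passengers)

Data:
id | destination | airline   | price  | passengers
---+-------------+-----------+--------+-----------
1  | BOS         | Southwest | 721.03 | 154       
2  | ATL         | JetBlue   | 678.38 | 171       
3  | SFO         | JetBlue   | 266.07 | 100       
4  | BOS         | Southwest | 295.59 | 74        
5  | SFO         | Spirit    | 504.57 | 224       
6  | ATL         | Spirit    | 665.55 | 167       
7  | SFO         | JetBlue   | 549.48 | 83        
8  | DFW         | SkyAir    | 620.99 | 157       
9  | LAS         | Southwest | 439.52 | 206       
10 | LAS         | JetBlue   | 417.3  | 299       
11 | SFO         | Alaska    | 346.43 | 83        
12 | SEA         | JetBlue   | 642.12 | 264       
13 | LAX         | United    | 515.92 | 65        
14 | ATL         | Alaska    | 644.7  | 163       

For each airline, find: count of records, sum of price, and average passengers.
SELECT airline,
       COUNT(*) as cnt,
       SUM(price) as total_price,
       AVG(passengers) as avg_passengers
FROM flights
GROUP BY airline

Result:
  Alaska: 2 records, 991.13 total price, 123.00 avg passengers
  JetBlue: 5 records, 2553.35 total price, 183.40 avg passengers
  SkyAir: 1 records, 620.99 total price, 157.00 avg passengers
  Southwest: 3 records, 1456.14 total price, 144.67 avg passengers
  Spirit: 2 records, 1170.12 total price, 195.50 avg passengers
  United: 1 records, 515.92 total price, 65.00 avg passengers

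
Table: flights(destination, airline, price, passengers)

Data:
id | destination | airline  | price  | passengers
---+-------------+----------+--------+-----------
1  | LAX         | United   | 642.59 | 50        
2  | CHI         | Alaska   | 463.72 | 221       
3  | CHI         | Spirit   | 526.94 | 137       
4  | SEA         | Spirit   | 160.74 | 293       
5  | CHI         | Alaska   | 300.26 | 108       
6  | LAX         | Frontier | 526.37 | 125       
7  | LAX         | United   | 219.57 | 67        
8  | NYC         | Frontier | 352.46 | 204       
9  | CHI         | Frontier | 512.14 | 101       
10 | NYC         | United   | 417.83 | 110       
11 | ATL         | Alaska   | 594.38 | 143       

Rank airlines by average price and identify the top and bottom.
SELECT airline, AVG(price)
FROM flights
GROUP BY airline
ORDER BY AVG(price)

All groups:
  Spirit: 343.84
  United: 426.66
  Alaska: 452.79
  Frontier: 463.66

Highest: Frontier (463.66)
Lowest: Spirit (343.84)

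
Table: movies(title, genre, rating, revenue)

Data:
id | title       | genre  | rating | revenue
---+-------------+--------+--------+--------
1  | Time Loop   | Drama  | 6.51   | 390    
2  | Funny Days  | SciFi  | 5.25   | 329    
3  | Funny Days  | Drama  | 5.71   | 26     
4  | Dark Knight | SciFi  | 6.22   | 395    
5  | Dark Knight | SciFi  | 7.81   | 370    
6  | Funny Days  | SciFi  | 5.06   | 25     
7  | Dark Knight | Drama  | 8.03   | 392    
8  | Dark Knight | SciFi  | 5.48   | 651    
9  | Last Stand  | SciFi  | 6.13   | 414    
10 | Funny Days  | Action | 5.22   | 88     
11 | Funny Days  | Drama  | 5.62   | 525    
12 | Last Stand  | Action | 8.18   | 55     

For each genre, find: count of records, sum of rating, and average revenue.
SELECT genre,
       COUNT(*) as cnt,
       SUM(rating) as total_rating,
       AVG(revenue) as avg_revenue
FROM movies
GROUP BY genre

Result:
  Action: 2 records, 13.40 total rating, 71.50 avg revenue
  Drama: 4 records, 25.87 total rating, 333.25 avg revenue
  SciFi: 6 records, 35.95 total rating, 364.00 avg revenue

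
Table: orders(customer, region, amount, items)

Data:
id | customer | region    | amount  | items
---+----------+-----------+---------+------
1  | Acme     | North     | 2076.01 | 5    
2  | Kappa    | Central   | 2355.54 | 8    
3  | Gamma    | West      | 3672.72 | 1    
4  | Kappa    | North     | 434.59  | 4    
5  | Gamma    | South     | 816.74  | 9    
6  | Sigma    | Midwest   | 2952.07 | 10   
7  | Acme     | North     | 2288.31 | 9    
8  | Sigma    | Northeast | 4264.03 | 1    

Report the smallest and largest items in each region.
SELECT region, MIN(items), MAX(items)
FROM orders
GROUP BY region

Result:
  Central: min=8, max=8
  Midwest: min=10, max=10
  North: min=4, max=9
  Northeast: min=1, max=1
  South: min=9, max=9
  West: min=1, max=1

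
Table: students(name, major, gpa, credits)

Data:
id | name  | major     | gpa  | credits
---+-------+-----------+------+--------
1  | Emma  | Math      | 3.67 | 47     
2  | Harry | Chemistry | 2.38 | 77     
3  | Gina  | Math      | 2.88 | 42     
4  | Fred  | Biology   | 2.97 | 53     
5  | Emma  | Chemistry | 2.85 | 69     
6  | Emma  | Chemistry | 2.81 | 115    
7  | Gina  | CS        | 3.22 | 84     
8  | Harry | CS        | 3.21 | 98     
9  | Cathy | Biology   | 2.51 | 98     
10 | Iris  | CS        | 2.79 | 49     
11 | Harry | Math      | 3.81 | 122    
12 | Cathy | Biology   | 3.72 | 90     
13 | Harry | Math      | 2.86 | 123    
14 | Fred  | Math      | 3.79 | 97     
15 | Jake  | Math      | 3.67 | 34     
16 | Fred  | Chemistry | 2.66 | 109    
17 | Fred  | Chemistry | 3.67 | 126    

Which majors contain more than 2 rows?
SELECT major, COUNT(*) as cnt
FROM students
GROUP BY major
HAVING COUNT(*) > 2

Result:
  Biology: 3
  CS: 3
  Chemistry: 5
  Math: 6

Note: HAVING filters groups after aggregation, WHERE filters rows before.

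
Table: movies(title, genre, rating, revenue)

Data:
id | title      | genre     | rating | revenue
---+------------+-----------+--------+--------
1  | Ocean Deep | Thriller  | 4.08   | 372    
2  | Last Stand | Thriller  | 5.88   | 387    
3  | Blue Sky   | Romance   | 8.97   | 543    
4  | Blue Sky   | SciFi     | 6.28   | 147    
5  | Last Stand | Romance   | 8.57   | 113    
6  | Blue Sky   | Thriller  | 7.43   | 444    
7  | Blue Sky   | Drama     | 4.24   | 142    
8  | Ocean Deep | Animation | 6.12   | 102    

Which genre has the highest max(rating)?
SELECT genre, MAX(rating) as val
FROM movies
GROUP BY genre
ORDER BY val DESC
LIMIT 1

Result: Romance with max(rating) = 8.97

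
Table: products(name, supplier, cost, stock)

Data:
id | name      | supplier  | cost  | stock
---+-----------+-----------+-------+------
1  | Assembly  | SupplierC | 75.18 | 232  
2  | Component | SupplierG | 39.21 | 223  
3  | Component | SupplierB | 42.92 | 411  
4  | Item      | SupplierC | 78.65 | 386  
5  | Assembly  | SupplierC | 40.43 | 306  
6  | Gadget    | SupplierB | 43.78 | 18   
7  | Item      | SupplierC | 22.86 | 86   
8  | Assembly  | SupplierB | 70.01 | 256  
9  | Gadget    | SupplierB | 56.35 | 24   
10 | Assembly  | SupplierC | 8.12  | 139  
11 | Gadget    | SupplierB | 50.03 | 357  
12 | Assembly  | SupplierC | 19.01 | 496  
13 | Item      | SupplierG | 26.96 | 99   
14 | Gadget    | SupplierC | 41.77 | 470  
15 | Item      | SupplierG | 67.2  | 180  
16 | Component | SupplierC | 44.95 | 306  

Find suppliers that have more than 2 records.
SELECT supplier, COUNT(*) as cnt
FROM products
GROUP BY supplier
HAVING COUNT(*) > 2

Result:
  SupplierB: 5
  SupplierC: 8
  SupplierG: 3

Note: HAVING filters groups after aggregation, WHERE filters rows before.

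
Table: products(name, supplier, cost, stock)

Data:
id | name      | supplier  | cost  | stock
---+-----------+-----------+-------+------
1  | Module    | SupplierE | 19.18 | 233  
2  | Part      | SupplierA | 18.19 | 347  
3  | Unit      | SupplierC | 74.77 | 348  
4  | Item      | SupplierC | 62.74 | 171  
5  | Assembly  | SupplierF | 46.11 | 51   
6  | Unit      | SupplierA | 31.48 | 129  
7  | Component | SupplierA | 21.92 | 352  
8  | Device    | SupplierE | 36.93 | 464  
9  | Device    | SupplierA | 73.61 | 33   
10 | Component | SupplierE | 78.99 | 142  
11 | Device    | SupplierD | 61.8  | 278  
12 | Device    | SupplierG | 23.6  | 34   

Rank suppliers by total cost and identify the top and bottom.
SELECT supplier, SUM(cost)
FROM products
GROUP BY supplier
ORDER BY SUM(cost)

All groups:
  SupplierG: 23.60
  SupplierF: 46.11
  SupplierD: 61.80
  SupplierE: 135.10
  SupplierC: 137.51
  SupplierA: 145.20

Highest: SupplierA (145.20)
Lowest: SupplierG (23.60)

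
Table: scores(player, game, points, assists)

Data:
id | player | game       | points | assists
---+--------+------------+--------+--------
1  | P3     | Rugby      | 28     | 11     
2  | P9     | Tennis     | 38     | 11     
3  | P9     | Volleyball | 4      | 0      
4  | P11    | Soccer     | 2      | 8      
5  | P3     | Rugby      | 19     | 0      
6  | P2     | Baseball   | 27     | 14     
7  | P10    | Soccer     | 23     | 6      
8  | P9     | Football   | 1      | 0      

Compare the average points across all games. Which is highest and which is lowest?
SELECT game, AVG(points)
FROM scores
GROUP BY game
ORDER BY AVG(points)

All groups:
  Football: 1.00
  Volleyball: 4.00
  Soccer: 12.50
  Rugby: 23.50
  Baseball: 27.00
  Tennis: 38.00

Highest: Tennis (38.00)
Lowest: Football (1.00)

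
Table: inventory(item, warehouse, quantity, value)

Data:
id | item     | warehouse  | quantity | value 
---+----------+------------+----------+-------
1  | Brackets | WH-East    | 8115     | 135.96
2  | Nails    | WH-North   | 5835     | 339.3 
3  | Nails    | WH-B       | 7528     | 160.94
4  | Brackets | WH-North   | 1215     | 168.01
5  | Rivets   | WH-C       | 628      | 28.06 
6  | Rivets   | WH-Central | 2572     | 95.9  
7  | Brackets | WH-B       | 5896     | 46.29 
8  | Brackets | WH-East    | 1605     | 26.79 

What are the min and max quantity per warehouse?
SELECT warehouse, MIN(quantity), MAX(quantity)
FROM inventory
GROUP BY warehouse

Result:
  WH-B: min=5896, max=7528
  WH-C: min=628, max=628
  WH-Central: min=2572, max=2572
  WH-East: min=1605, max=8115
  WH-North: min=1215, max=5835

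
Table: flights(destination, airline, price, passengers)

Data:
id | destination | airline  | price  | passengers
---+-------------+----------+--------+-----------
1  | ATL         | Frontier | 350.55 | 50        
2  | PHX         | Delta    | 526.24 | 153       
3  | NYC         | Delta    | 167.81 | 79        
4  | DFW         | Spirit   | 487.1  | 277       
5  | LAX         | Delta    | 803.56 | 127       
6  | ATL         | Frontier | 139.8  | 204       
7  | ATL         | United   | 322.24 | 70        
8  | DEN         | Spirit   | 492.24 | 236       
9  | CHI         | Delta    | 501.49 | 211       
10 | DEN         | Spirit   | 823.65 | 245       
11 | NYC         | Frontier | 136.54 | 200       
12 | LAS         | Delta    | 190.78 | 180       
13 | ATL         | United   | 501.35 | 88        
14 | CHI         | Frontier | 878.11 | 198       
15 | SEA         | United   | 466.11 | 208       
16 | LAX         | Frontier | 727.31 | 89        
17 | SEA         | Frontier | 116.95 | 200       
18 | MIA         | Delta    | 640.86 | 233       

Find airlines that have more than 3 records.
SELECT airline, COUNT(*) as cnt
FROM flights
GROUP BY airline
HAVING COUNT(*) > 3

Result:
  Delta: 6
  Frontier: 6

Note: HAVING filters groups after aggregation, WHERE filters rows before.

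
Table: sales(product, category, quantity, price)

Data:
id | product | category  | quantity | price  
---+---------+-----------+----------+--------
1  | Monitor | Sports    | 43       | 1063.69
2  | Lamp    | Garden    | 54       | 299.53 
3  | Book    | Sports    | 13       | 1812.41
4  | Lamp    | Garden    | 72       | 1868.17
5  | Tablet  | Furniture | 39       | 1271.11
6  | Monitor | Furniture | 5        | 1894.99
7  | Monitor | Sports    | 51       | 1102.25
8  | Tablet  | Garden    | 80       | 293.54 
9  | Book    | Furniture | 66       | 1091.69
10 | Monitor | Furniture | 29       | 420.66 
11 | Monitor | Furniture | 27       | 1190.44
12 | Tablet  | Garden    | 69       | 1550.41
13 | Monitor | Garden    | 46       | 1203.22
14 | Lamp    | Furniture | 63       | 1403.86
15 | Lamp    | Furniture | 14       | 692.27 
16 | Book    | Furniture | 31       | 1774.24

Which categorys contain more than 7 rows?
SELECT category, COUNT(*) as cnt
FROM sales
GROUP BY category
HAVING COUNT(*) > 7

Result:
  Furniture: 8

Note: HAVING filters groups after aggregation, WHERE filters rows before.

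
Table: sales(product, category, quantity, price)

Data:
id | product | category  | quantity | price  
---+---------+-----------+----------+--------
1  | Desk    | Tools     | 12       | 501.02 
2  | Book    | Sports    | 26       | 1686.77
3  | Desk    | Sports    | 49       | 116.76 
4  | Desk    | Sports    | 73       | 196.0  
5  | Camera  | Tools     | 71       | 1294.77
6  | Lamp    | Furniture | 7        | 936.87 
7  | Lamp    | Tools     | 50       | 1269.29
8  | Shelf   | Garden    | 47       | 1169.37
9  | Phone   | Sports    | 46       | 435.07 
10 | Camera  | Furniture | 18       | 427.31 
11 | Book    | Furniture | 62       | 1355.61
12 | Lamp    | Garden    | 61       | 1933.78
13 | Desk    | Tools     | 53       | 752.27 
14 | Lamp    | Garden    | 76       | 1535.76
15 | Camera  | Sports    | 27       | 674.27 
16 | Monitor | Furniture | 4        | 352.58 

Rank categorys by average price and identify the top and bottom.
SELECT category, AVG(price)
FROM sales
GROUP BY category
ORDER BY AVG(price)

All groups:
  Sports: 621.77
  Furniture: 768.09
  Tools: 954.34
  Garden: 1546.30

Highest: Garden (1546.30)
Lowest: Sports (621.77)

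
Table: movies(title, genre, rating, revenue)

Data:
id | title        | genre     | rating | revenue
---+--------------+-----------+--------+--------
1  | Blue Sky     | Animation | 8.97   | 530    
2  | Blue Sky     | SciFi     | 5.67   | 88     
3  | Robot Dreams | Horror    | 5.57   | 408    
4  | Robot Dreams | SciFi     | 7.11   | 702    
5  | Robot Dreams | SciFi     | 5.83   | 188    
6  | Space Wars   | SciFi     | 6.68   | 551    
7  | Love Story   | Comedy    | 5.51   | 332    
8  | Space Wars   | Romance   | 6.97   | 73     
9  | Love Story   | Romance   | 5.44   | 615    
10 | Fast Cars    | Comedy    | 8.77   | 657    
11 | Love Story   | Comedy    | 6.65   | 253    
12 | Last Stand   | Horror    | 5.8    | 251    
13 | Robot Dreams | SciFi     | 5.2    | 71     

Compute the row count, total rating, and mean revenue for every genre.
SELECT genre,
       COUNT(*) as cnt,
       SUM(rating) as total_rating,
       AVG(revenue) as avg_revenue
FROM movies
GROUP BY genre

Result:
  Animation: 1 records, 8.97 total rating, 530.00 avg revenue
  Comedy: 3 records, 20.93 total rating, 414.00 avg revenue
  Horror: 2 records, 11.37 total rating, 329.50 avg revenue
  Romance: 2 records, 12.41 total rating, 344.00 avg revenue
  SciFi: 5 records, 30.49 total rating, 320.00 avg revenue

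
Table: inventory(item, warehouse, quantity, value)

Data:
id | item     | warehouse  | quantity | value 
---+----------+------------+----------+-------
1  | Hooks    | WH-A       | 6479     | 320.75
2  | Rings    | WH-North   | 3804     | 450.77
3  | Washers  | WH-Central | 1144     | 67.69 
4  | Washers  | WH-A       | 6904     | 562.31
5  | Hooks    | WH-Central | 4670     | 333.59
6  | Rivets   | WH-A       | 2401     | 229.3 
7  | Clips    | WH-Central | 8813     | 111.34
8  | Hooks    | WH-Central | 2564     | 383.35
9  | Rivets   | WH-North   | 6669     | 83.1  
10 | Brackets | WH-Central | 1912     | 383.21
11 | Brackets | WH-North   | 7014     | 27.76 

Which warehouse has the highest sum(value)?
SELECT warehouse, SUM(value) as val
FROM inventory
GROUP BY warehouse
ORDER BY val DESC
LIMIT 1

Result: WH-Central with sum(value) = 1279.18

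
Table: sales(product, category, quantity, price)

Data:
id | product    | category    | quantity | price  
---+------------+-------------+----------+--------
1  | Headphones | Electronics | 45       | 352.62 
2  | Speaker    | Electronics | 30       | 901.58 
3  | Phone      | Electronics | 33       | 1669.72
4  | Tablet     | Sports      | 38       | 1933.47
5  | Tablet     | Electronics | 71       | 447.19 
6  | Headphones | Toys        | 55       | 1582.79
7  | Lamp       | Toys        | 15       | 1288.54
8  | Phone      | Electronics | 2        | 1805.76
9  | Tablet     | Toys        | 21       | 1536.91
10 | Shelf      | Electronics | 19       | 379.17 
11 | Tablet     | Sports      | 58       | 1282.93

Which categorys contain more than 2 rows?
SELECT category, COUNT(*) as cnt
FROM sales
GROUP BY category
HAVING COUNT(*) > 2

Result:
  Electronics: 6
  Toys: 3

Note: HAVING filters groups after aggregation, WHERE filters rows before.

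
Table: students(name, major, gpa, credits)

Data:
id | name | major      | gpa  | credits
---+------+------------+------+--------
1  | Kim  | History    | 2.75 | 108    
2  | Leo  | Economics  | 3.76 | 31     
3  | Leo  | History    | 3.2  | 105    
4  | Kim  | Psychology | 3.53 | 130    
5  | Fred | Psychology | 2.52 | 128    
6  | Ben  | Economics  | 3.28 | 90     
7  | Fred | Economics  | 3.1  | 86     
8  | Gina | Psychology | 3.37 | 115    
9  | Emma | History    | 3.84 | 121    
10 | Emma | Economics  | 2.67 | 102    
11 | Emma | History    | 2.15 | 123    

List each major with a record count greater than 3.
SELECT major, COUNT(*) as cnt
FROM students
GROUP BY major
HAVING COUNT(*) > 3

Result:
  Economics: 4
  History: 4

Note: HAVING filters groups after aggregation, WHERE filters rows before.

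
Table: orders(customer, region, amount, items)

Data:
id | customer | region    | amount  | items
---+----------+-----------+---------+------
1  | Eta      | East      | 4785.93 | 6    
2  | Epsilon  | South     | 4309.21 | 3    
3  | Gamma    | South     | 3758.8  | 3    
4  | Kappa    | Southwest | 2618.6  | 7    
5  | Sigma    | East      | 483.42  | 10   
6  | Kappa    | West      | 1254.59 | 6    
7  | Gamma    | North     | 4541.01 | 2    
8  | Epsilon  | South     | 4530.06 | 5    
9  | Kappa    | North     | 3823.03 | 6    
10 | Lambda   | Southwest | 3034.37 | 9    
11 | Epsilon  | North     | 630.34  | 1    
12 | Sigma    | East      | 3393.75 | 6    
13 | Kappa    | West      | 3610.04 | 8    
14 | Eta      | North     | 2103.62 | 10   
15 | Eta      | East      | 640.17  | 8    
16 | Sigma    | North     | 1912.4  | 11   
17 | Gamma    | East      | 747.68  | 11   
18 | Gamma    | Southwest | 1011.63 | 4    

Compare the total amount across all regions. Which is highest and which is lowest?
SELECT region, SUM(amount)
FROM orders
GROUP BY region
ORDER BY SUM(amount)

All groups:
  West: 4864.63
  Southwest: 6664.60
  East: 10050.95
  South: 12598.07
  North: 13010.40

Highest: North (13010.40)
Lowest: West (4864.63)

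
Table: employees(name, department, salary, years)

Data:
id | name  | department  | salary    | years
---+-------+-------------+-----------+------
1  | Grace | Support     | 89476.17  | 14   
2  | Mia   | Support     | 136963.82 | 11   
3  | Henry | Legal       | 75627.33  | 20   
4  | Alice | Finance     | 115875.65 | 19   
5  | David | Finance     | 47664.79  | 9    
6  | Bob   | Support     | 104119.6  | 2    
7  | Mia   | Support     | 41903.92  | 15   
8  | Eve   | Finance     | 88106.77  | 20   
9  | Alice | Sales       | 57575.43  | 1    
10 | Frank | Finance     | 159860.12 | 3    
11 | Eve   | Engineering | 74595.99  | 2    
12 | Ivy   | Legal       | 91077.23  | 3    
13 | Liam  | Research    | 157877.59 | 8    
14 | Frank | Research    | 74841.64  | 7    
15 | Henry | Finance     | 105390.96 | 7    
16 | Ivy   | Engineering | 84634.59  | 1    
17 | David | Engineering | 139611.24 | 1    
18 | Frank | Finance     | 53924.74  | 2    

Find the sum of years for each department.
SELECT department, SUM(years) as result
FROM employees
GROUP BY department

Result:
  Engineering: 4
  Finance: 60
  Legal: 23
  Research: 15
  Sales: 1
  Support: 42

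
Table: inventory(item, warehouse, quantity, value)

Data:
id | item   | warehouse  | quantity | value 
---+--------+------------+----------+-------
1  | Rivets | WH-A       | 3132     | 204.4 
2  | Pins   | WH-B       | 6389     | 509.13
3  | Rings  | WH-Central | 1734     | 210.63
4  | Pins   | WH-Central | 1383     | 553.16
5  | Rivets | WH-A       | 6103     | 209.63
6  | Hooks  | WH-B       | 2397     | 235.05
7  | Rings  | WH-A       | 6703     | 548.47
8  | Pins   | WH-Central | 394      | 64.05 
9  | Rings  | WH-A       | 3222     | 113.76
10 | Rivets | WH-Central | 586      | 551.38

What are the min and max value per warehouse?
SELECT warehouse, MIN(value), MAX(value)
FROM inventory
GROUP BY warehouse

Result:
  WH-A: min=113.76, max=548.47
  WH-B: min=235.05, max=509.13
  WH-Central: min=64.05, max=553.16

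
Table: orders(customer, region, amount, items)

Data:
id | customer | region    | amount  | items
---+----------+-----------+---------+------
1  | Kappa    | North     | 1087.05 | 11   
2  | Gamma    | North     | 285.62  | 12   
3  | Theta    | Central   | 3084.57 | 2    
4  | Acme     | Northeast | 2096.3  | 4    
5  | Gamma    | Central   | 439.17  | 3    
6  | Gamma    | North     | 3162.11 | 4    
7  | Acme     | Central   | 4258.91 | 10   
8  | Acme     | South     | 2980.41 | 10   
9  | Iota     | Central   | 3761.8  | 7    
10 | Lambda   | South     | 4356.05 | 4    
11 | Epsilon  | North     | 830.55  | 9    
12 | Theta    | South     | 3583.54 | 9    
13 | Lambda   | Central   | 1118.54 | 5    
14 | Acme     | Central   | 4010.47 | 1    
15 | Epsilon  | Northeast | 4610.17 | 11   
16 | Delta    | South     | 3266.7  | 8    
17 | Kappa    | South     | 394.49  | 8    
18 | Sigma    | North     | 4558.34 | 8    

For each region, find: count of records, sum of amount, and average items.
SELECT region,
       COUNT(*) as cnt,
       SUM(amount) as total_amount,
       AVG(items) as avg_items
FROM orders
GROUP BY region

Result:
  Central: 6 records, 16673.46 total amount, 4.67 avg items
  North: 5 records, 9923.67 total amount, 8.80 avg items
  Northeast: 2 records, 6706.47 total amount, 7.50 avg items
  South: 5 records, 14581.19 total amount, 7.80 avg items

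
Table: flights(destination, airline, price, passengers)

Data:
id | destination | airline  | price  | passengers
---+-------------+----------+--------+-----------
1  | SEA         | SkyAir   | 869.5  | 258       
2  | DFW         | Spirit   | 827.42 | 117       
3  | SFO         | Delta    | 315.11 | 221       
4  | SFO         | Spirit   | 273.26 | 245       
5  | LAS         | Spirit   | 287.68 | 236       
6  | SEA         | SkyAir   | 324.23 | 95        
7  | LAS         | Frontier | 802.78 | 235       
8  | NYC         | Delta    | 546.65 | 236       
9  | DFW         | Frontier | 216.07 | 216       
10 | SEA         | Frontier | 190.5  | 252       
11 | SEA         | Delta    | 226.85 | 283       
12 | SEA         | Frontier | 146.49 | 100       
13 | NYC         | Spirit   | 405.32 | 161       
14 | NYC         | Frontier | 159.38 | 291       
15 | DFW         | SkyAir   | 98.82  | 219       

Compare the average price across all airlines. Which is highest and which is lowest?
SELECT airline, AVG(price)
FROM flights
GROUP BY airline
ORDER BY AVG(price)

All groups:
  Frontier: 303.04
  Delta: 362.87
  SkyAir: 430.85
  Spirit: 448.42

Highest: Spirit (448.42)
Lowest: Frontier (303.04)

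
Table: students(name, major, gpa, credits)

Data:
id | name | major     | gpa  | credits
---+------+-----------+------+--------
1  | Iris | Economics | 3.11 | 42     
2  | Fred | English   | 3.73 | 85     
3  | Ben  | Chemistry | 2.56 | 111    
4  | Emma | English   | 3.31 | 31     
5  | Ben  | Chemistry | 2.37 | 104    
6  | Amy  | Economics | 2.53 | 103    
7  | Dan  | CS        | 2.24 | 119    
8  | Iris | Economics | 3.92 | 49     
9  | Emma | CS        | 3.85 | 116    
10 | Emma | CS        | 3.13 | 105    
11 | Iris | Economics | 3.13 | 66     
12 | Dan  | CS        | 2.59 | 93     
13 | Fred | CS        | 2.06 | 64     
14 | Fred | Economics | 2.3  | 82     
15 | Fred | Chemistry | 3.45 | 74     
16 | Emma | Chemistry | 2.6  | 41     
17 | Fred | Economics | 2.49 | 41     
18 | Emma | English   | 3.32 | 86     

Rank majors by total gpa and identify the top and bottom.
SELECT major, SUM(gpa)
FROM students
GROUP BY major
ORDER BY SUM(gpa)

All groups:
  English: 10.36
  Chemistry: 10.98
  CS: 13.87
  Economics: 17.48

Highest: Economics (17.48)
Lowest: English (10.36)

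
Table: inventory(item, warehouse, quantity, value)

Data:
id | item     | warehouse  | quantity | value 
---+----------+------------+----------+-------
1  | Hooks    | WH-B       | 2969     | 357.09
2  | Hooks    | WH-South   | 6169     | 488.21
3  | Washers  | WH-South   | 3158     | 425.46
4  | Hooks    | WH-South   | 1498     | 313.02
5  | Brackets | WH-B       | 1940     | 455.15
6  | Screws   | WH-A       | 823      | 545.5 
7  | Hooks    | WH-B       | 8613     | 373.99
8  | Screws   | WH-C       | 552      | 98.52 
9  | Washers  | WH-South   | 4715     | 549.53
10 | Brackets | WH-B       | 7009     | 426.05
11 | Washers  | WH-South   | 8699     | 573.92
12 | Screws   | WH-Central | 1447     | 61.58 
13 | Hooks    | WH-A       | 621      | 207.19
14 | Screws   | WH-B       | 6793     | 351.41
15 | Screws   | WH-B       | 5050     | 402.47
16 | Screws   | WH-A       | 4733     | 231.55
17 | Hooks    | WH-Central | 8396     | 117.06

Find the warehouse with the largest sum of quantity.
SELECT warehouse, SUM(quantity) as val
FROM inventory
GROUP BY warehouse
ORDER BY val DESC
LIMIT 1

Result: WH-B with sum(quantity) = 32374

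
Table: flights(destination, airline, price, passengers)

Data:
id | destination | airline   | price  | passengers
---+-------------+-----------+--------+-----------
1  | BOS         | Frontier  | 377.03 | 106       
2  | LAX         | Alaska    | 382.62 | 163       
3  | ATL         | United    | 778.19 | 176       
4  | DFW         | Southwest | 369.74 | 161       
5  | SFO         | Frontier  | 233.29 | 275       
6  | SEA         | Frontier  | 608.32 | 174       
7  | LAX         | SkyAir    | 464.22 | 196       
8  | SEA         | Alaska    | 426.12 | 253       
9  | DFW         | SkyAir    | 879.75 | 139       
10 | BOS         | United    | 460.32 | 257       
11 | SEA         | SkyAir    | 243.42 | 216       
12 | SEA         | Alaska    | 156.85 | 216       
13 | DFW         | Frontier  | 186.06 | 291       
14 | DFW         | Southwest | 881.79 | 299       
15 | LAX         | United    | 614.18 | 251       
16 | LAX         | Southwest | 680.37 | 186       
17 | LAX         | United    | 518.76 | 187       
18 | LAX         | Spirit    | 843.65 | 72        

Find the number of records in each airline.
SELECT airline, COUNT(*) as count
FROM flights
GROUP BY airline

Result:
  Alaska: 3
  Frontier: 4
  SkyAir: 3
  Southwest: 3
  Spirit: 1
  United: 4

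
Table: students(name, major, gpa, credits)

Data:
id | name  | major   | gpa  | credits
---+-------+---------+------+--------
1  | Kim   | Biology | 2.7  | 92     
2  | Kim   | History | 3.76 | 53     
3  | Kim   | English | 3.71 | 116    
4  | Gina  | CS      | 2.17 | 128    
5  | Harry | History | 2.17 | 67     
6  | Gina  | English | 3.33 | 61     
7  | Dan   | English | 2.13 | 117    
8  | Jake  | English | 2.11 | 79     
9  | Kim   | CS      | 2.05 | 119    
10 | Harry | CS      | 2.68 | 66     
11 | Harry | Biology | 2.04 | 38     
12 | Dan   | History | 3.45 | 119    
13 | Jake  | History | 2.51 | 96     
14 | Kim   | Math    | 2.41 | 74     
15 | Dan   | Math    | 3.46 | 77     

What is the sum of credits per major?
SELECT major, SUM(credits) as result
FROM students
GROUP BY major

Result:
  Biology: 130
  CS: 313
  English: 373
  History: 335
  Math: 151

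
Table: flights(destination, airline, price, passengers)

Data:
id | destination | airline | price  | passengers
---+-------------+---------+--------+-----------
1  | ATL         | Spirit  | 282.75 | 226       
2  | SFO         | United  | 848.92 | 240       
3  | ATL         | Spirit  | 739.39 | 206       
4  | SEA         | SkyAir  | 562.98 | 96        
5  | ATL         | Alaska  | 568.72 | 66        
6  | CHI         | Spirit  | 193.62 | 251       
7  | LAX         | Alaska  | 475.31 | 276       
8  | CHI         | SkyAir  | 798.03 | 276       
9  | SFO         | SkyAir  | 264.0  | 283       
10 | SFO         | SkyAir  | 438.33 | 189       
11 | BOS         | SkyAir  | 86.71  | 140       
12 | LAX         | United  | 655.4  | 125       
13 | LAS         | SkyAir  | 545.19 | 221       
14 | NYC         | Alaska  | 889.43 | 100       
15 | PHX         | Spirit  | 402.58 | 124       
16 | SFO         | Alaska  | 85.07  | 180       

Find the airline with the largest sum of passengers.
SELECT airline, SUM(passengers) as val
FROM flights
GROUP BY airline
ORDER BY val DESC
LIMIT 1

Result: SkyAir with sum(passengers) = 1205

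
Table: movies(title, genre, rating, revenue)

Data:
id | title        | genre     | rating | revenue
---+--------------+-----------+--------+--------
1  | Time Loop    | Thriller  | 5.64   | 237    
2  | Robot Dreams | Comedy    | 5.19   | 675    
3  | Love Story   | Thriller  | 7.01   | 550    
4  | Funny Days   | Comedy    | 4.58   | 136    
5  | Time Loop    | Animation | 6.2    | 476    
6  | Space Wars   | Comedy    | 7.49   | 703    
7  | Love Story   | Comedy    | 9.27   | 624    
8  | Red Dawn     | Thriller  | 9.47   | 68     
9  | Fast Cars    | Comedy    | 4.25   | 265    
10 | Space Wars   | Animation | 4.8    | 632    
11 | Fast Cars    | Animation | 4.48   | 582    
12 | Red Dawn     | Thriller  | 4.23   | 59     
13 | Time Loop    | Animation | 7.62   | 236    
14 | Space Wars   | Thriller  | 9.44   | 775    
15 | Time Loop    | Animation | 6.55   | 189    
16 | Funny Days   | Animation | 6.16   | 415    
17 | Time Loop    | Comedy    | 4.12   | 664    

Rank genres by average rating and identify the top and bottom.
SELECT genre, AVG(rating)
FROM movies
GROUP BY genre
ORDER BY AVG(rating)

All groups:
  Comedy: 5.82
  Animation: 5.97
  Thriller: 7.16

Highest: Thriller (7.16)
Lowest: Comedy (5.82)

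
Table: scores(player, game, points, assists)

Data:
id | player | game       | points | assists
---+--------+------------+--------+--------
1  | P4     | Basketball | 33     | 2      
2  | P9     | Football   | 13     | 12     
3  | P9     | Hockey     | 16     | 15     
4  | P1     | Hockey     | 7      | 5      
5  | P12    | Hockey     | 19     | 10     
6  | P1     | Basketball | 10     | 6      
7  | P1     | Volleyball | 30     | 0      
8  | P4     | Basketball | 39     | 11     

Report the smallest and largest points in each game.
SELECT game, MIN(points), MAX(points)
FROM scores
GROUP BY game

Result:
  Basketball: min=10, max=39
  Football: min=13, max=13
  Hockey: min=7, max=19
  Volleyball: min=30, max=30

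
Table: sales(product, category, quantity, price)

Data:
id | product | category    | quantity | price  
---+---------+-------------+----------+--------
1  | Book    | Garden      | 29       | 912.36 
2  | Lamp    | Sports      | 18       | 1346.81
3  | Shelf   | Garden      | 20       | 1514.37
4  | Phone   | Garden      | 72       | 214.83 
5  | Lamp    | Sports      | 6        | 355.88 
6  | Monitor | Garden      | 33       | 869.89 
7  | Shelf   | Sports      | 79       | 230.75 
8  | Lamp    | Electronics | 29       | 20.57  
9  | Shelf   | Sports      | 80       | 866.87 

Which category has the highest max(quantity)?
SELECT category, MAX(quantity) as val
FROM sales
GROUP BY category
ORDER BY val DESC
LIMIT 1

Result: Sports with max(quantity) = 80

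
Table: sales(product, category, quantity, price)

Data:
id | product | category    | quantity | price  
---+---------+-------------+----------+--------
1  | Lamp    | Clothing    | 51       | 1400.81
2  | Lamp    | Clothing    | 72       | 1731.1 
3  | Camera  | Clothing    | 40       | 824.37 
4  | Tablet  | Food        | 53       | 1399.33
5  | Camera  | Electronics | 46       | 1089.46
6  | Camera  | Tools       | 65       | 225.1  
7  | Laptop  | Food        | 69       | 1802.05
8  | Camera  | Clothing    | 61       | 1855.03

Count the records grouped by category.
SELECT category, COUNT(*) as count
FROM sales
GROUP BY category

Result:
  Clothing: 4
  Electronics: 1
  Food: 2
  Tools: 1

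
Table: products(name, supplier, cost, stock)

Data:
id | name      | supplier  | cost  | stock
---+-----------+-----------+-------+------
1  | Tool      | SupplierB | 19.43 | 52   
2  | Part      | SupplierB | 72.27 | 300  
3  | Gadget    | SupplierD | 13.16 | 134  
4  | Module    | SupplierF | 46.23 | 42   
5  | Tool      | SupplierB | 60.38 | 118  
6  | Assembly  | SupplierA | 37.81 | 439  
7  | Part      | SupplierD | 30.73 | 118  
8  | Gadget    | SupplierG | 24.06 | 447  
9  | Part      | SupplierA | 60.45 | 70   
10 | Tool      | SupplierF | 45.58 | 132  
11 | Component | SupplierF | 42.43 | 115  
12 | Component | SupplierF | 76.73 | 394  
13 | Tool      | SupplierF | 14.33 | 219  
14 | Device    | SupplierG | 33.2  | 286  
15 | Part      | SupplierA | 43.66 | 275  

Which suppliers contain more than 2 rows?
SELECT supplier, COUNT(*) as cnt
FROM products
GROUP BY supplier
HAVING COUNT(*) > 2

Result:
  SupplierA: 3
  SupplierB: 3
  SupplierF: 5

Note: HAVING filters groups after aggregation, WHERE filters rows before.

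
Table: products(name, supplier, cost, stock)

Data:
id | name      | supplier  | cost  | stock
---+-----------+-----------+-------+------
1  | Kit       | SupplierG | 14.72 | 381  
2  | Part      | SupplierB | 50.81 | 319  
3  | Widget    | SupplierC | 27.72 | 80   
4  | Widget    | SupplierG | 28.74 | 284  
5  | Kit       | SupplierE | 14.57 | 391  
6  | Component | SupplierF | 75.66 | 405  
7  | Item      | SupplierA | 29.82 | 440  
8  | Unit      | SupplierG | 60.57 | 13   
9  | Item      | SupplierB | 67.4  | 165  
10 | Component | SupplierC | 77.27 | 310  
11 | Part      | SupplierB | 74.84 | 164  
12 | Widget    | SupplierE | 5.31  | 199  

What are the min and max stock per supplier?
SELECT supplier, MIN(stock), MAX(stock)
FROM products
GROUP BY supplier

Result:
  SupplierA: min=440, max=440
  SupplierB: min=164, max=319
  SupplierC: min=80, max=310
  SupplierE: min=199, max=391
  SupplierF: min=405, max=405
  SupplierG: min=13, max=381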